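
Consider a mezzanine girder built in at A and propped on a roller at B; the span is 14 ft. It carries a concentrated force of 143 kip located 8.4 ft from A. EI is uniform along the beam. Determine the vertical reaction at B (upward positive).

Remove the prop at B; the released (primary) structure is a cantilever built in at A.
Deflection at B on the released cantilever, summing each load's contribution:
  point load 143 at a = 8.4: Pa²(3L − a)/(6EI) = 56504/EI
Tip deflection under a unit load at B: L³/(3EI) = 914.7/EI.
Compatibility at B: δ_0 − R_B·δ_{BB} = 0, so R_B = 56504/914.7 = 61.78 kip.

R_B = 61.78 kip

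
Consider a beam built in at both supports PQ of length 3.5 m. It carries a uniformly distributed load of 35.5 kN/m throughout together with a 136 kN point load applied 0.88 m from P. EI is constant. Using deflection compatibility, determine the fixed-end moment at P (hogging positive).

M_P = 103.3 kN·m

Take the two fixed-end moments M_P, M_Q as redundants; the released structure is the simple span PQ.
Simple-span end rotations at P and Q under the given loads:
  at P: UDL 35.5: wL³/(24EI) = 63.42/EI
  at Q: UDL 35.5: wL³/(24EI) = 63.42/EI
  at P: point load 136 at a = 0.88: Pab(L + b)/(6LEI) = 91.38/EI
  at Q: point load 136 at a = 0.88: Pab(L + a)/(6LEI) = 65.4/EI
  θ_P0 = 154.8/EI,  θ_Q0 = 128.8/EI
Flexibility coefficients: a unit moment at one end gives L/(3EI) there and L/(6EI) at the far end, so f₁₁ = f₂₂ = 1.167/EI and f₁₂ = f₂₁ = 0.5833/EI.
Compatibility — zero rotation at each built-in end:
  1.167 M_P + 0.5833 M_Q = 154.8
  0.5833 M_P + 1.167 M_Q = 128.8
Solving the pair gives M_P = 103.3 kN·m and M_Q = 58.76 kN·m (hogging).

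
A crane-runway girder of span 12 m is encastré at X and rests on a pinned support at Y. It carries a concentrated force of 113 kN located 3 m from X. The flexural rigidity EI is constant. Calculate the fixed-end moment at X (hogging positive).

M_X = 222.5 kN·m

Take the reaction at Y as the redundant and release it; the primary structure is a cantilever fixed at X.
Downward deflection at the released point Y due to the loads:
  point load 113 at a = 3: Pa²(3L − a)/(6EI) = 5594/EI
Tip deflection under a unit load at Y: L³/(3EI) = 576/EI.
Compatibility at Y: δ_0 − R_Y·δ_{YY} = 0, so R_Y = 5594/576 = 9.711 kN.
Moment equilibrium about X: M_X = Σ(load moments about X) − R_Y·L = 339 − 9.711×12 = 222.5 kN·m.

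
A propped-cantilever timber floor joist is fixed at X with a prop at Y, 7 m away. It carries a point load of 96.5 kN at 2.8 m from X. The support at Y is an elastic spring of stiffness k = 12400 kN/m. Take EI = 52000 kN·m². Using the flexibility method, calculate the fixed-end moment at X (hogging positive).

M_X = 134.7 kN·m

Choose R_Y as the redundant. The primary structure is the cantilever fixed at X.
Primary-structure tip deflection at Y by superposition:
  point load 96.5 at a = 2.8: Pa²(3L − a)/(6EI) = 2295/EI
Flexibility coefficient — unit upward force at Y: δ_{YY} = L³/(3EI) = 114.3/EI.
With EI = 52000 kN·m²: δ_0 = 0.044133 m and δ_{YY} = 0.002199 m/kN.
Compatibility — the spring shortens by R_Y/k under the reaction it provides: δ_0 − R_Y·δ_{YY} = R_Y/k. With 1/k = 0.000081 m/kN, R_Y = δ_0 / (δ_{YY} + 1/k) = 0.044133 / (0.002199 + 0.000081) = 19.36 kN.
Moment equilibrium about X: M_X = Σ(load moments about X) − R_Y·L = 270.2 − 19.36×7 = 134.7 kN·m.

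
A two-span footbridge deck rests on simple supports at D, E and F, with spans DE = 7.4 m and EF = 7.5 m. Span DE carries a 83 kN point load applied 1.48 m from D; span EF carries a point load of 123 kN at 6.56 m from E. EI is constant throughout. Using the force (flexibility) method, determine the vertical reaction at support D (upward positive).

Release continuity at E by inserting a hinge; the redundant is the internal moment M_E. The primary structure is two simply-supported spans DE and EF.
End slopes at the hinge E, treating each span as simply supported:
  span DE: point load 83 at a = 1.48: Pab(L + a)/(6LEI) = 145.4/EI
  span EF: point load 123 at a = 6.56: Pab(L + b)/(6LEI) = 142.3/EI
  relative rotation θ_0 = (145.4 + 142.3)/EI = 287.7/EI
A unit hogging moment at E produces rotation L₁/(3EI) + L₂/(3EI) = 4.967/EI.
Compatibility: M_E·(L₁+L₂)/(3EI) = θ_0, giving M_E = 57.93 kN·m (hogging).
Span DE, ΣM about D with M_E applied at E: R_E^{DE}·7.4 = 122.8 + 57.93, so R_E^{DE} = 24.43 kN and R_D = 83 − 24.43 = 58.57 kN.

R_D = 58.57 kN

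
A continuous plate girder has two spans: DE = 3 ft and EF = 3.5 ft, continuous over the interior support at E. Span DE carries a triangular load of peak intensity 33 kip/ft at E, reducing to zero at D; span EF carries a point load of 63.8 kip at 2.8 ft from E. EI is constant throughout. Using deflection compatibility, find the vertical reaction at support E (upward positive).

Take M_E as the redundant. Released structure: two simple spans DE and EF with a hinge at E.
Discontinuity in slope at E on the released structure — sum the simple-span end rotations:
  span DE: triangular load, peak 33: w₀L³/(45EI) = 19.8/EI
  span EF: point load 63.8 at a = 2.8: Pab(L + b)/(6LEI) = 25.01/EI
  relative rotation θ_0 = (19.8 + 25.01)/EI = 44.81/EI
A unit hogging moment at E produces rotation L₁/(3EI) + L₂/(3EI) = 2.167/EI.
Compatibility: M_E·(L₁+L₂)/(3EI) = θ_0, giving M_E = 20.68 kip·ft (hogging).
Span DE, ΣM about D with M_E applied at E: R_E^{DE}·3 = 99 + 20.68, so R_E^{DE} = 39.89 kip and R_D = 49.5 − 39.89 = 9.606 kip.
Span EF, ΣM about F: R_E^{EF}·3.5 = 44.66 + 20.68, so R_E^{EF} = 18.67 kip and R_F = 63.8 − 18.67 = 45.13 kip.
R_E = 39.89 + 18.67 = 58.56 kip.

R_E = 58.56 kip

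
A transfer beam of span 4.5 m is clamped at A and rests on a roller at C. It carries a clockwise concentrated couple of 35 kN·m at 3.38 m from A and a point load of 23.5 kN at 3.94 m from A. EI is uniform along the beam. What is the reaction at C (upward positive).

R_C = 30.08 kN

Take the reaction at C as the redundant and release it; the primary structure is a cantilever fixed at A.
Deflection at C on the released cantilever, summing each load's contribution:
  clockwise couple 35 at a = 3.38: M₀a(2L − a)/(2EI) = 332.4/EI
  point load 23.5 at a = 3.94: Pa²(3L − a)/(6EI) = 581.3/EI
  δ_0 = 913.7/EI
Tip deflection under a unit load at C: L³/(3EI) = 30.38/EI.
The prop prevents deflection at C: R_C = δ_0/δ_{CC} = 913.7/30.38 = 30.08 kN.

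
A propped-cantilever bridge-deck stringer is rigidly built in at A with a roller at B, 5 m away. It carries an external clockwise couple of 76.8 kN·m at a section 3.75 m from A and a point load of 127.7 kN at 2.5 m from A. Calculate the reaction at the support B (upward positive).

Take the reaction at B as the redundant and release it; the primary structure is a cantilever fixed at A.
Primary-structure tip deflection at B by superposition:
  clockwise couple 76.8 at a = 3.75: M₀a(2L − a)/(2EI) = 900/EI
  point load 127.7 at a = 2.5: Pa²(3L − a)/(6EI) = 1663/EI
  δ_0 = 2563/EI
Flexibility coefficient — unit upward force at B: δ_{BB} = L³/(3EI) = 41.67/EI.
Compatibility at B: δ_0 − R_B·δ_{BB} = 0, so R_B = 2563/41.67 = 61.51 kN.

R_B = 61.51 kN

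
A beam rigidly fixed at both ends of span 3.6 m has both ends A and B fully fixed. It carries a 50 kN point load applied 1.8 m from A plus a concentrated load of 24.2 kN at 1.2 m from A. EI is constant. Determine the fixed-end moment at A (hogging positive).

M_A = 35.41 kN·m

Release both end moments; the primary structure is a simply-supported span AB with redundants M_A and M_B.
Simple-span end rotations at A and B under the given loads:
  at A: point load 50 at a = 1.8: Pab(L + b)/(6LEI) = 40.5/EI
  at B: point load 50 at a = 1.8: Pab(L + a)/(6LEI) = 40.5/EI
  at A: point load 24.2 at a = 1.2: Pab(L + b)/(6LEI) = 19.36/EI
  at B: point load 24.2 at a = 1.2: Pab(L + a)/(6LEI) = 15.49/EI
  θ_A0 = 59.86/EI,  θ_B0 = 55.99/EI
Flexibility coefficients: a unit moment at one end gives L/(3EI) there and L/(6EI) at the far end, so f₁₁ = f₂₂ = 1.2/EI and f₁₂ = f₂₁ = 0.6/EI.
Compatibility — zero rotation at each built-in end:
  1.2 M_A + 0.6 M_B = 59.86
  0.6 M_A + 1.2 M_B = 55.99
Solving the pair gives M_A = 35.41 kN·m and M_B = 28.95 kN·m (hogging).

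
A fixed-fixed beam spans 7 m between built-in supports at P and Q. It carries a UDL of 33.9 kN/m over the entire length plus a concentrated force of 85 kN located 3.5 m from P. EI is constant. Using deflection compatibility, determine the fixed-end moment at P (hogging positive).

Release both end moments; the primary structure is a simply-supported span PQ with redundants M_P and M_Q.
End rotations of the released simple span under the applied load (×1/EI):
  at P: UDL 33.9: wL³/(24EI) = 484.5/EI
  at Q: UDL 33.9: wL³/(24EI) = 484.5/EI
  at P: point load 85 at a = 3.5: Pab(L + b)/(6LEI) = 260.3/EI
  at Q: point load 85 at a = 3.5: Pab(L + a)/(6LEI) = 260.3/EI
  θ_P0 = 744.8/EI,  θ_Q0 = 744.8/EI
Flexibility coefficients: a unit moment at one end gives L/(3EI) there and L/(6EI) at the far end, so f₁₁ = f₂₂ = 2.333/EI and f₁₂ = f₂₁ = 1.167/EI.
Compatibility — zero rotation at each built-in end:
  2.333 M_P + 1.167 M_Q = 744.8
  1.167 M_P + 2.333 M_Q = 744.8
Solving the pair gives M_P = 212.8 kN·m and M_Q = 212.8 kN·m (hogging).

M_P = 212.8 kN·m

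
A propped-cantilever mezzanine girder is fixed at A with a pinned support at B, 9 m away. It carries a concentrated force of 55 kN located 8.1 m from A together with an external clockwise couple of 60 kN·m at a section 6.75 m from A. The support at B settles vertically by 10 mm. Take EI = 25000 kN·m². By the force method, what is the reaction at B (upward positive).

Take the reaction at B as the redundant and release it; the primary structure is a cantilever fixed at A.
Free-end deflection of the primary structure under the applied loading (downward +):
  point load 55 at a = 8.1: Pa²(3L − a)/(6EI) = 11367/EI
  clockwise couple 60 at a = 6.75: M₀a(2L − a)/(2EI) = 2278/EI
  δ_0 = 13645/EI
Flexibility coefficient — unit upward force at B: δ_{BB} = L³/(3EI) = 243/EI.
With EI = 25000 kN·m²: δ_0 = 0.5458 m and δ_{BB} = 0.00972 m/kN.
Compatibility — the beam at B must follow the support down by 0.01 m: δ_0 − R_B·δ_{BB} = 0.01, so R_B = (0.5458 − 0.01)/0.00972 = 55.12 kN.

R_B = 55.12 kN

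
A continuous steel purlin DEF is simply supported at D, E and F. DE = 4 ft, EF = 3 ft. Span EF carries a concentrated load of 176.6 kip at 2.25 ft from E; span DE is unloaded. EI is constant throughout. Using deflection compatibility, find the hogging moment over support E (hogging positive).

M_E = 26.61 kip·ft

Take M_E as the redundant. Released structure: two simple spans DE and EF with a hinge at E.
Discontinuity in slope at E on the released structure — sum the simple-span end rotations:
  span EF: point load 176.6 at a = 2.25: Pab(L + b)/(6LEI) = 62.09/EI
  relative rotation θ_0 = (0 + 62.09)/EI = 62.09/EI
A unit hogging moment at E produces rotation L₁/(3EI) + L₂/(3EI) = 2.333/EI.
Compatibility: M_E·(L₁+L₂)/(3EI) = θ_0, giving M_E = 26.61 kip·ft (hogging).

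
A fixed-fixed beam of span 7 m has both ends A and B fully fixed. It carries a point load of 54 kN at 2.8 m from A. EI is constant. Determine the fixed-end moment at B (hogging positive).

M_B = 36.29 kN·m

Take the two fixed-end moments M_A, M_B as redundants; the released structure is the simple span AB.
End rotations of the released simple span under the applied load (×1/EI):
  at A: point load 54 at a = 2.8: Pab(L + b)/(6LEI) = 169.3/EI
  at B: point load 54 at a = 2.8: Pab(L + a)/(6LEI) = 148.2/EI
  θ_A0 = 169.3/EI,  θ_B0 = 148.2/EI
Flexibility coefficients: a unit moment at one end gives L/(3EI) there and L/(6EI) at the far end, so f₁₁ = f₂₂ = 2.333/EI and f₁₂ = f₂₁ = 1.167/EI.
Compatibility — zero rotation at each built-in end:
  2.333 M_A + 1.167 M_B = 169.3
  1.167 M_A + 2.333 M_B = 148.2
Solving the pair gives M_A = 54.43 kN·m and M_B = 36.29 kN·m (hogging).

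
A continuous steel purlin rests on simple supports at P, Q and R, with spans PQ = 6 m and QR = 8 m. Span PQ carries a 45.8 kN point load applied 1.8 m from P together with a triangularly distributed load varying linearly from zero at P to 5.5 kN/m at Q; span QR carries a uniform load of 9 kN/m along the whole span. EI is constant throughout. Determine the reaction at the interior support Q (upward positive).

R_Q = 79.08 kN

Insert a hinge at Q; M_Q is the redundant, and each span becomes simply supported.
End slopes at the hinge Q, treating each span as simply supported:
  span PQ: point load 45.8 at a = 1.8: Pab(L + a)/(6LEI) = 75.02/EI
  span PQ: triangular load, peak 5.5: w₀L³/(45EI) = 26.4/EI
  span QR: UDL 9: wL³/(24EI) = 192/EI
  relative rotation θ_0 = (101.4 + 192)/EI = 293.4/EI
A unit hogging moment at Q produces rotation L₁/(3EI) + L₂/(3EI) = 4.667/EI.
Slope continuity at Q: θ_0 = M_Q·4.667/EI, so M_Q = 293.4/4.667 = 62.88 kN·m (hogging).
Span PQ, ΣM about P with M_Q applied at Q: R_Q^{PQ}·6 = 148.4 + 62.88, so R_Q^{PQ} = 35.22 kN and R_P = 62.3 − 35.22 = 27.08 kN.
Span QR, ΣM about R: R_Q^{QR}·8 = 288 + 62.88, so R_Q^{QR} = 43.86 kN and R_R = 72 − 43.86 = 28.14 kN.
R_Q = 35.22 + 43.86 = 79.08 kN.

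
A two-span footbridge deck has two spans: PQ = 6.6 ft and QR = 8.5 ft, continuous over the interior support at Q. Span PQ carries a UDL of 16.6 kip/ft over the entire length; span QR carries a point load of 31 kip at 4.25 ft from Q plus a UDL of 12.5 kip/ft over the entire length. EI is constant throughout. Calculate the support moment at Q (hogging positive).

Insert a hinge at Q; M_Q is the redundant, and each span becomes simply supported.
End slopes at the hinge Q, treating each span as simply supported:
  span PQ: UDL 16.6: wL³/(24EI) = 198.9/EI
  span QR: point load 31 at a = 4.25: Pab(L + b)/(6LEI) = 140/EI
  span QR: UDL 12.5: wL³/(24EI) = 319.9/EI
  relative rotation θ_0 = (198.9 + 459.8)/EI = 658.7/EI
A unit hogging moment at Q produces rotation L₁/(3EI) + L₂/(3EI) = 5.033/EI.
Slope continuity at Q: θ_0 = M_Q·5.033/EI, so M_Q = 658.7/5.033 = 130.9 kip·ft (hogging).

M_Q = 130.9 kip·ft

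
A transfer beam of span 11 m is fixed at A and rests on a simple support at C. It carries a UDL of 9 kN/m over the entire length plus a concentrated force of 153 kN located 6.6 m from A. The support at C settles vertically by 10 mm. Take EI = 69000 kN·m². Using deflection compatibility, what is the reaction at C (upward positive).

R_C = 101.7 kN

Choose R_C as the redundant. The primary structure is the cantilever fixed at A.
Primary-structure tip deflection at C by superposition:
  UDL 9: wL⁴/(8EI) = 16471/EI
  point load 153 at a = 6.6: Pa²(3L − a)/(6EI) = 29325/EI
  δ_0 = 45796/EI
Flexibility coefficient — unit upward force at C: δ_{CC} = L³/(3EI) = 443.7/EI.
With EI = 69000 kN·m²: δ_0 = 0.66371 m and δ_{CC} = 0.00643 m/kN.
Compatibility — the beam at C must follow the support down by 0.01 m: δ_0 − R_C·δ_{CC} = 0.01, so R_C = (0.66371 − 0.01)/0.00643 = 101.7 kN.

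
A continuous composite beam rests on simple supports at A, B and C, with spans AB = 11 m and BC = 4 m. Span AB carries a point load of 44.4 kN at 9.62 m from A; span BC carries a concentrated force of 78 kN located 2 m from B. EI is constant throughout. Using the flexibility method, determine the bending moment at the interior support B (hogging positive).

Release continuity at B by inserting a hinge; the redundant is the internal moment M_B. The primary structure is two simply-supported spans AB and BC.
End slopes at the hinge B, treating each span as simply supported:
  span AB: point load 44.4 at a = 9.62: Pab(L + a)/(6LEI) = 184.2/EI
  span BC: point load 78 at a = 2: Pab(L + b)/(6LEI) = 78/EI
  relative rotation θ_0 = (184.2 + 78)/EI = 262.2/EI
A unit hogging moment at B produces rotation L₁/(3EI) + L₂/(3EI) = 5/EI.
Compatibility: M_B·(L₁+L₂)/(3EI) = θ_0, giving M_B = 52.43 kN·m (hogging).

M_B = 52.43 kN·m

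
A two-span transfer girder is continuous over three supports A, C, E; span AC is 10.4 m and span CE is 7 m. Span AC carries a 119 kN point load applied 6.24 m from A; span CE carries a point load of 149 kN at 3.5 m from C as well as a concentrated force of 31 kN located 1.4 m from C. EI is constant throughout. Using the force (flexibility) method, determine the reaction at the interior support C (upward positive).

Take M_C as the redundant. Released structure: two simple spans AC and CE with a hinge at C.
Discontinuity in slope at C on the released structure — sum the simple-span end rotations:
  span AC: point load 119 at a = 6.24: Pab(L + a)/(6LEI) = 823.7/EI
  span CE: point load 149 at a = 3.5: Pab(L + b)/(6LEI) = 456.3/EI
  span CE: point load 31 at a = 1.4: Pab(L + b)/(6LEI) = 72.91/EI
  relative rotation θ_0 = (823.7 + 529.2)/EI = 1353/EI
A unit hogging moment at C produces rotation L₁/(3EI) + L₂/(3EI) = 5.8/EI.
Slope continuity at C: θ_0 = M_C·5.8/EI, so M_C = 1353/5.8 = 233.3 kN·m (hogging).
Span AC, ΣM about A with M_C applied at C: R_C^{AC}·10.4 = 742.6 + 233.3, so R_C^{AC} = 93.83 kN and R_A = 119 − 93.83 = 25.17 kN.
Span CE, ΣM about E: R_C^{CE}·7 = 695.1 + 233.3, so R_C^{CE} = 132.6 kN and R_E = 180 − 132.6 = 47.38 kN.
R_C = 93.83 + 132.6 = 226.5 kN.

R_C = 226.5 kN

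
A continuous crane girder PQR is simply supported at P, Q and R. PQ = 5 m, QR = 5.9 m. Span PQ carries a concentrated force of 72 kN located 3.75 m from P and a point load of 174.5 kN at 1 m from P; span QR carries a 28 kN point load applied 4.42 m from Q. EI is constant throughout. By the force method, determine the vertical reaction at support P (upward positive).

Insert a hinge at Q; M_Q is the redundant, and each span becomes simply supported.
Discontinuity in slope at Q on the released structure — sum the simple-span end rotations:
  span PQ: point load 72 at a = 3.75: Pab(L + a)/(6LEI) = 98.44/EI
  span PQ: point load 174.5 at a = 1: Pab(L + a)/(6LEI) = 139.6/EI
  span QR: point load 28 at a = 4.42: Pab(L + b)/(6LEI) = 38.19/EI
  relative rotation θ_0 = (238 + 38.19)/EI = 276.2/EI
A unit hogging moment at Q produces rotation L₁/(3EI) + L₂/(3EI) = 3.633/EI.
Slope continuity at Q: θ_0 = M_Q·3.633/EI, so M_Q = 276.2/3.633 = 76.02 kN·m (hogging).
Span PQ, ΣM about P with M_Q applied at Q: R_Q^{PQ}·5 = 444.5 + 76.02, so R_Q^{PQ} = 104.1 kN and R_P = 246.5 − 104.1 = 142.4 kN.

R_P = 142.4 kN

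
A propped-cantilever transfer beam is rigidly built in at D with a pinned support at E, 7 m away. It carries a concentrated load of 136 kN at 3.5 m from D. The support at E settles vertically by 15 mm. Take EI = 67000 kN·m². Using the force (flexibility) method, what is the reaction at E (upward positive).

R_E = 33.71 kN

Remove the prop at E; the released (primary) structure is a cantilever built in at D.
Deflection at E on the released cantilever, summing each load's contribution:
  point load 136 at a = 3.5: Pa²(3L − a)/(6EI) = 4859/EI
Tip deflection under a unit load at E: L³/(3EI) = 114.3/EI.
With EI = 67000 kN·m²: δ_0 = 0.072525 m and δ_{EE} = 0.001706 m/kN.
Compatibility — the beam at E must follow the support down by 0.015 m: δ_0 − R_E·δ_{EE} = 0.015, so R_E = (0.072525 − 0.015)/0.001706 = 33.71 kN.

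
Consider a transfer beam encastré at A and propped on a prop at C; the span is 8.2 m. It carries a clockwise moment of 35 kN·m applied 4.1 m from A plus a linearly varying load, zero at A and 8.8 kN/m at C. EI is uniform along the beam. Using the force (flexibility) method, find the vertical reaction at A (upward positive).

Choose R_C as the redundant. The primary structure is the cantilever fixed at A.
Free-end deflection of the primary structure under the applied loading (downward +):
  clockwise couple 35 at a = 4.1: M₀a(2L − a)/(2EI) = 882.5/EI
  triangular load, peak 8.8 at the free end: 11w₀L⁴/(120EI) = 3647/EI
  δ_0 = 4530/EI
Tip deflection under a unit load at C: L³/(3EI) = 183.8/EI.
The prop prevents deflection at C: R_C = δ_0/δ_{CC} = 4530/183.8 = 24.65 kN.
Vertical equilibrium: R_A = ΣP − R_C = 36.08 − 24.65 = 11.43 kN.

R_A = 11.43 kN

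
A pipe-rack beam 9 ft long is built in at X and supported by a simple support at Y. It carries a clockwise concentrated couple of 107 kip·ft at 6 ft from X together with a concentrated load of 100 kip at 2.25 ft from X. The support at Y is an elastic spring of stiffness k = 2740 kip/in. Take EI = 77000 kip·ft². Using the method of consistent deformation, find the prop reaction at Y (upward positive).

Remove the prop at Y; the released (primary) structure is a cantilever built in at X.
Downward deflection at the released point Y due to the loads:
  clockwise couple 107 at a = 6: M₀a(2L − a)/(2EI) = 3852/EI
  point load 100 at a = 2.25: Pa²(3L − a)/(6EI) = 2088/EI
  δ_0 = 5940/EI
Tip deflection under a unit load at Y: L³/(3EI) = 243/EI.
With EI = 77000 kip·ft²: δ_0 = 0.077147 ft and δ_{YY} = 0.003156 ft/kip.
Compatibility — the spring shortens by R_Y/k under the reaction it provides: δ_0 − R_Y·δ_{YY} = R_Y/k. With 1/k = 1/(2740×12) ft/kip = 0.00003 ft/kip, R_Y = δ_0 / (δ_{YY} + 1/k) = 0.077147 / (0.003156 + 0.00003) = 24.21 kip.

R_Y = 24.21 kip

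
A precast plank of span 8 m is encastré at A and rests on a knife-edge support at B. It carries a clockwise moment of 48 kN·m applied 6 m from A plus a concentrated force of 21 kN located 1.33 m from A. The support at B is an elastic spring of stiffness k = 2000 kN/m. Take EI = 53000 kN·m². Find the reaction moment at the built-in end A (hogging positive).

M_A = 11.81 kN·m

Take the reaction at B as the redundant and release it; the primary structure is a cantilever fixed at A.
Primary-structure tip deflection at B by superposition:
  clockwise couple 48 at a = 6: M₀a(2L − a)/(2EI) = 1440/EI
  point load 21 at a = 1.33: Pa²(3L − a)/(6EI) = 140.4/EI
  δ_0 = 1580/EI
Flexibility coefficient — unit upward force at B: δ_{BB} = L³/(3EI) = 170.7/EI.
With EI = 53000 kN·m²: δ_0 = 0.029818 m and δ_{BB} = 0.00322 m/kN.
Compatibility — the spring shortens by R_B/k under the reaction it provides: δ_0 − R_B·δ_{BB} = R_B/k. With 1/k = 0.0005 m/kN, R_B = δ_0 / (δ_{BB} + 1/k) = 0.029818 / (0.00322 + 0.0005) = 8.015 kN.
Moment equilibrium about A: M_A = Σ(load moments about A) − R_B·L = 75.93 − 8.015×8 = 11.81 kN·m.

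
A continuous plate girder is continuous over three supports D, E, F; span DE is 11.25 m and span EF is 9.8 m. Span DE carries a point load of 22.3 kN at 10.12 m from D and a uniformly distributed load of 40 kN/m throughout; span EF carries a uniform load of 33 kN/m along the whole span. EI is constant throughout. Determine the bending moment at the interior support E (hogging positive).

Insert a hinge at E; M_E is the redundant, and each span becomes simply supported.
End slopes at the hinge E, treating each span as simply supported:
  span DE: point load 22.3 at a = 10.12: Pab(L + a)/(6LEI) = 80.74/EI
  span DE: UDL 40: wL³/(24EI) = 2373/EI
  span EF: UDL 33: wL³/(24EI) = 1294/EI
  relative rotation θ_0 = (2454 + 1294)/EI = 3748/EI
A unit hogging moment at E produces rotation L₁/(3EI) + L₂/(3EI) = 7.017/EI.
Slope continuity at E: θ_0 = M_E·7.017/EI, so M_E = 3748/7.017 = 534.1 kN·m (hogging).

M_E = 534.1 kN·m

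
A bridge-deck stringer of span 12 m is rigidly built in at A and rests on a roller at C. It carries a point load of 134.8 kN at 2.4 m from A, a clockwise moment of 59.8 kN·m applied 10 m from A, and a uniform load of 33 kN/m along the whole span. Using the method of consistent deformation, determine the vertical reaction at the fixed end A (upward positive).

R_A = 367.5 kN

Release the roller at C. Primary structure: cantilever fixed at A.
Free-end deflection of the primary structure under the applied loading (downward +):
  point load 134.8 at a = 2.4: Pa²(3L − a)/(6EI) = 4348/EI
  clockwise couple 59.8 at a = 10: M₀a(2L − a)/(2EI) = 4186/EI
  UDL 33: wL⁴/(8EI) = 85536/EI
  δ_0 = 94070/EI
Flexibility coefficient — unit upward force at C: δ_{CC} = L³/(3EI) = 576/EI.
Compatibility at C: δ_0 − R_C·δ_{CC} = 0, so R_C = 94070/576 = 163.3 kN.
Vertical equilibrium: R_A = ΣP − R_C = 530.8 − 163.3 = 367.5 kN.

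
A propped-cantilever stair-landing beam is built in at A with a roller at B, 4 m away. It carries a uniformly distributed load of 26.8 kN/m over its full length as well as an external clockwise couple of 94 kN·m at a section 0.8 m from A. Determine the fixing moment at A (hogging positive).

M_A = 96.84 kN·m

Remove the prop at B; the released (primary) structure is a cantilever built in at A.
Primary-structure tip deflection at B by superposition:
  UDL 26.8: wL⁴/(8EI) = 857.6/EI
  clockwise couple 94 at a = 0.8: M₀a(2L − a)/(2EI) = 270.7/EI
  δ_0 = 1128/EI
Tip deflection under a unit load at B: L³/(3EI) = 21.33/EI.
The prop prevents deflection at B: R_B = δ_0/δ_{BB} = 1128/21.33 = 52.89 kN.
Moment equilibrium about A: M_A = Σ(load moments about A) − R_B·L = 308.4 − 52.89×4 = 96.84 kN·m.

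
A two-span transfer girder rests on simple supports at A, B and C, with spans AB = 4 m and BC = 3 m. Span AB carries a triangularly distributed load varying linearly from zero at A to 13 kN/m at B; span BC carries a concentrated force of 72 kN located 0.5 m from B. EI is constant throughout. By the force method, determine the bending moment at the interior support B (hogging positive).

Insert a hinge at B; M_B is the redundant, and each span becomes simply supported.
Rotations at B on the released spans (each span's end-slope, ×1/EI):
  span AB: triangular load, peak 13: w₀L³/(45EI) = 18.49/EI
  span BC: point load 72 at a = 0.5: Pab(L + b)/(6LEI) = 27.5/EI
  relative rotation θ_0 = (18.49 + 27.5)/EI = 45.99/EI
A unit hogging moment at B produces rotation L₁/(3EI) + L₂/(3EI) = 2.333/EI.
Compatibility: M_B·(L₁+L₂)/(3EI) = θ_0, giving M_B = 19.71 kN·m (hogging).

M_B = 19.71 kN·m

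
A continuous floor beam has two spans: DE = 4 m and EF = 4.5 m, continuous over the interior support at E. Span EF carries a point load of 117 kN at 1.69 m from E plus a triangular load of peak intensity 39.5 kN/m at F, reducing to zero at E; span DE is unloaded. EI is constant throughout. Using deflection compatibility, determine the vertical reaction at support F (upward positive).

R_F = 85.9 kN

Take M_E as the redundant. Released structure: two simple spans DE and EF with a hinge at E.
Rotations at E on the released spans (each span's end-slope, ×1/EI):
  span EF: point load 117 at a = 1.69: Pab(L + b)/(6LEI) = 150.4/EI
  span EF: triangular load, peak 39.5: 7w₀L³/(360EI) = 69.99/EI
  relative rotation θ_0 = (0 + 220.4)/EI = 220.4/EI
A unit hogging moment at E produces rotation L₁/(3EI) + L₂/(3EI) = 2.833/EI.
Compatibility: M_E·(L₁+L₂)/(3EI) = θ_0, giving M_E = 77.79 kN·m (hogging).
Span EF, ΣM about F: R_E^{EF}·4.5 = 462.1 + 77.79, so R_E^{EF} = 120 kN and R_F = 205.9 − 120 = 85.9 kN.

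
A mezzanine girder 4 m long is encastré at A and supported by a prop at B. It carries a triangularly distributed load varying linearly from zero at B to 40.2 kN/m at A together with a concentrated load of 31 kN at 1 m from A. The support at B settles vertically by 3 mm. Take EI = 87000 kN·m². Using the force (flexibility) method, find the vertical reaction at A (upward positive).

Take the reaction at B as the redundant and release it; the primary structure is a cantilever fixed at A.
Deflection at B on the released cantilever, summing each load's contribution:
  triangular load, peak 40.2 at the fixed end: w₀L⁴/(30EI) = 343/EI
  point load 31 at a = 1: Pa²(3L − a)/(6EI) = 56.83/EI
  δ_0 = 399.9/EI
Flexibility coefficient — unit upward force at B: δ_{BB} = L³/(3EI) = 21.33/EI.
With EI = 87000 kN·m²: δ_0 = 0.004596 m and δ_{BB} = 0.000245 m/kN.
Compatibility — the beam at B must follow the support down by 0.003 m: δ_0 − R_B·δ_{BB} = 0.003, so R_B = (0.004596 − 0.003)/0.000245 = 6.51 kN.
Vertical equilibrium: R_A = ΣP − R_B = 111.4 − 6.51 = 104.9 kN.

R_A = 104.9 kN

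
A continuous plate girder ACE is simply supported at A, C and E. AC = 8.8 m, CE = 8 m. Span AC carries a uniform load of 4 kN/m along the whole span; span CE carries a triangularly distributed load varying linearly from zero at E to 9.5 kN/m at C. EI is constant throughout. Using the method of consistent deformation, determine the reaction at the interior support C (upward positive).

R_C = 52.38 kN

Insert a hinge at C; M_C is the redundant, and each span becomes simply supported.
Discontinuity in slope at C on the released structure — sum the simple-span end rotations:
  span AC: UDL 4: wL³/(24EI) = 113.6/EI
  span CE: triangular load, peak 9.5: w₀L³/(45EI) = 108.1/EI
  relative rotation θ_0 = (113.6 + 108.1)/EI = 221.7/EI
A unit hogging moment at C produces rotation L₁/(3EI) + L₂/(3EI) = 5.6/EI.
Compatibility: M_C·(L₁+L₂)/(3EI) = θ_0, giving M_C = 39.58 kN·m (hogging).
Span AC, ΣM about A with M_C applied at C: R_C^{AC}·8.8 = 154.9 + 39.58, so R_C^{AC} = 22.1 kN and R_A = 35.2 − 22.1 = 13.1 kN.
Span CE, ΣM about E: R_C^{CE}·8 = 202.7 + 39.58, so R_C^{CE} = 30.28 kN and R_E = 38 − 30.28 = 7.719 kN.
R_C = 22.1 + 30.28 = 52.38 kN.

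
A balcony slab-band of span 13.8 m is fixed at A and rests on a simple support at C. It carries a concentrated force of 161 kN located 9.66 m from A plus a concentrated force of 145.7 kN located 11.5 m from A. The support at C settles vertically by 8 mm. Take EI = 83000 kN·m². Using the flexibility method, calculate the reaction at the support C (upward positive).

R_C = 199.6 kN

Take the reaction at C as the redundant and release it; the primary structure is a cantilever fixed at A.
Free-end deflection of the primary structure under the applied loading (downward +):
  point load 161 at a = 9.66: Pa²(3L − a)/(6EI) = 79476/EI
  point load 145.7 at a = 11.5: Pa²(3L − a)/(6EI) = 96023/EI
  δ_0 = 175499/EI
Tip deflection under a unit load at C: L³/(3EI) = 876/EI.
With EI = 83000 kN·m²: δ_0 = 2.1144 m and δ_{CC} = 0.010555 m/kN.
Compatibility — the beam at C must follow the support down by 0.008 m: δ_0 − R_C·δ_{CC} = 0.008, so R_C = (2.1144 − 0.008)/0.010555 = 199.6 kN.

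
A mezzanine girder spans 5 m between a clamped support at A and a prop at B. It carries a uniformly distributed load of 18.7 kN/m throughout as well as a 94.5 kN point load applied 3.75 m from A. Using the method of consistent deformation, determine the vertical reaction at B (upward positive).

R_B = 94.86 kN

Remove the prop at B; the released (primary) structure is a cantilever built in at A.
Deflection at B on the released cantilever, summing each load's contribution:
  UDL 18.7: wL⁴/(8EI) = 1461/EI
  point load 94.5 at a = 3.75: Pa²(3L − a)/(6EI) = 2492/EI
  δ_0 = 3953/EI
Tip deflection under a unit load at B: L³/(3EI) = 41.67/EI.
The prop prevents deflection at B: R_B = δ_0/δ_{BB} = 3953/41.67 = 94.86 kN.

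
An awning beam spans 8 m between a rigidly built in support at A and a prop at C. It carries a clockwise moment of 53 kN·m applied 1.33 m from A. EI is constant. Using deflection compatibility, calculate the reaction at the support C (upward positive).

R_C = 3.03 kN

Take the reaction at C as the redundant and release it; the primary structure is a cantilever fixed at A.
Primary-structure tip deflection at C by superposition:
  clockwise couple 53 at a = 1.33: M₀a(2L − a)/(2EI) = 517/EI
Flexibility coefficient — unit upward force at C: δ_{CC} = L³/(3EI) = 170.7/EI.
The prop prevents deflection at C: R_C = δ_0/δ_{CC} = 517/170.7 = 3.03 kN.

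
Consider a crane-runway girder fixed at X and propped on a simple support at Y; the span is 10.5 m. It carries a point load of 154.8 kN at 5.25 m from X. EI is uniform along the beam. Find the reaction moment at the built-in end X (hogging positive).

M_X = 304.8 kN·m

Release the roller at Y. Primary structure: cantilever fixed at X.
Deflection at Y on the released cantilever, summing each load's contribution:
  point load 154.8 at a = 5.25: Pa²(3L − a)/(6EI) = 18667/EI
Flexibility coefficient — unit upward force at Y: δ_{YY} = L³/(3EI) = 385.9/EI.
The prop prevents deflection at Y: R_Y = δ_0/δ_{YY} = 18667/385.9 = 48.38 kN.
Moment equilibrium about X: M_X = Σ(load moments about X) − R_Y·L = 812.7 − 48.38×10.5 = 304.8 kN·m.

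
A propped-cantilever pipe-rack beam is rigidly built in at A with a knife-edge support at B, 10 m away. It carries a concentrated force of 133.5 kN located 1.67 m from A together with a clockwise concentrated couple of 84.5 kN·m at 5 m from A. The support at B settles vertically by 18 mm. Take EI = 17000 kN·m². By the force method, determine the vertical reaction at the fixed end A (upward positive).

Choose R_B as the redundant. The primary structure is the cantilever fixed at A.
Downward deflection at the released point B due to the loads:
  point load 133.5 at a = 1.67: Pa²(3L − a)/(6EI) = 1758/EI
  clockwise couple 84.5 at a = 5: M₀a(2L − a)/(2EI) = 3169/EI
  δ_0 = 4927/EI
Flexibility coefficient — unit upward force at B: δ_{BB} = L³/(3EI) = 333.3/EI.
With EI = 17000 kN·m²: δ_0 = 0.28981 m and δ_{BB} = 0.019608 m/kN.
Compatibility — the beam at B must follow the support down by 0.018 m: δ_0 − R_B·δ_{BB} = 0.018, so R_B = (0.28981 − 0.018)/0.019608 = 13.86 kN.
Vertical equilibrium: R_A = ΣP − R_B = 133.5 − 13.86 = 119.6 kN.

R_A = 119.6 kN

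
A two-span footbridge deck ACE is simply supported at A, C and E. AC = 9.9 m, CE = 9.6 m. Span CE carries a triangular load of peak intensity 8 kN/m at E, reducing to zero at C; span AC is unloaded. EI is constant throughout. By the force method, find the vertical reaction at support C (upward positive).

R_C = 17.14 kN

Insert a hinge at C; M_C is the redundant, and each span becomes simply supported.
Discontinuity in slope at C on the released structure — sum the simple-span end rotations:
  span CE: triangular load, peak 8: 7w₀L³/(360EI) = 137.6/EI
  relative rotation θ_0 = (0 + 137.6)/EI = 137.6/EI
A unit hogging moment at C produces rotation L₁/(3EI) + L₂/(3EI) = 6.5/EI.
Compatibility: M_C·(L₁+L₂)/(3EI) = θ_0, giving M_C = 21.17 kN·m (hogging).
Span AC, ΣM about A with M_C applied at C: R_C^{AC}·9.9 = 0 + 21.17, so R_C^{AC} = 2.139 kN and R_A = 0 − 2.139 = -2.139 kN.
Span CE, ΣM about E: R_C^{CE}·9.6 = 122.9 + 21.17, so R_C^{CE} = 15.01 kN and R_E = 38.4 − 15.01 = 23.39 kN.
R_C = 2.139 + 15.01 = 17.14 kN.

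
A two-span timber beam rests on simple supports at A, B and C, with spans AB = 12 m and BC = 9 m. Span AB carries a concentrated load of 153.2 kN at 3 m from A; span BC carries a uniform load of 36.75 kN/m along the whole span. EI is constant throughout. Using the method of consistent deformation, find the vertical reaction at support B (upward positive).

Insert a hinge at B; M_B is the redundant, and each span becomes simply supported.
Rotations at B on the released spans (each span's end-slope, ×1/EI):
  span AB: point load 153.2 at a = 3: Pab(L + a)/(6LEI) = 861.8/EI
  span BC: UDL 36.75: wL³/(24EI) = 1116/EI
  relative rotation θ_0 = (861.8 + 1116)/EI = 1978/EI
A unit hogging moment at B produces rotation L₁/(3EI) + L₂/(3EI) = 7/EI.
Slope continuity at B: θ_0 = M_B·7/EI, so M_B = 1978/7 = 282.6 kN·m (hogging).
Span AB, ΣM about A with M_B applied at B: R_B^{AB}·12 = 459.6 + 282.6, so R_B^{AB} = 61.85 kN and R_A = 153.2 − 61.85 = 91.35 kN.
Span BC, ΣM about C: R_B^{BC}·9 = 1488 + 282.6, so R_B^{BC} = 196.8 kN and R_C = 330.8 − 196.8 = 134 kN.
R_B = 61.85 + 196.8 = 258.6 kN.

R_B = 258.6 kN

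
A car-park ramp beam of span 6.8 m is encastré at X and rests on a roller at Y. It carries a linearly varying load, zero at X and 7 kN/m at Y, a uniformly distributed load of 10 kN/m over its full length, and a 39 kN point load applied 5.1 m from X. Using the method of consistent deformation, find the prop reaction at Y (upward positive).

Choose R_Y as the redundant. The primary structure is the cantilever fixed at X.
Downward deflection at the released point Y due to the loads:
  triangular load, peak 7 at the free end: 11w₀L⁴/(120EI) = 1372/EI
  UDL 10: wL⁴/(8EI) = 2673/EI
  point load 39 at a = 5.1: Pa²(3L − a)/(6EI) = 2587/EI
  δ_0 = 6631/EI
Tip deflection under a unit load at Y: L³/(3EI) = 104.8/EI.
The prop prevents deflection at Y: R_Y = δ_0/δ_{YY} = 6631/104.8 = 63.27 kN.

R_Y = 63.27 kN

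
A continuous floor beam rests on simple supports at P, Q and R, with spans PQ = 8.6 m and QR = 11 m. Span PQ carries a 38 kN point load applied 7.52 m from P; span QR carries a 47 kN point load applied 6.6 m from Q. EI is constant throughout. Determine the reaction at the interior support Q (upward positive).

Take M_Q as the redundant. Released structure: two simple spans PQ and QR with a hinge at Q.
Discontinuity in slope at Q on the released structure — sum the simple-span end rotations:
  span PQ: point load 38 at a = 7.52: Pab(L + a)/(6LEI) = 96.41/EI
  span QR: point load 47 at a = 6.6: Pab(L + b)/(6LEI) = 318.5/EI
  relative rotation θ_0 = (96.41 + 318.5)/EI = 414.9/EI
A unit hogging moment at Q produces rotation L₁/(3EI) + L₂/(3EI) = 6.533/EI.
Compatibility: M_Q·(L₁+L₂)/(3EI) = θ_0, giving M_Q = 63.5 kN·m (hogging).
Span PQ, ΣM about P with M_Q applied at Q: R_Q^{PQ}·8.6 = 285.8 + 63.5, so R_Q^{PQ} = 40.61 kN and R_P = 38 − 40.61 = -2.612 kN.
Span QR, ΣM about R: R_Q^{QR}·11 = 206.8 + 63.5, so R_Q^{QR} = 24.57 kN and R_R = 47 − 24.57 = 22.43 kN.
R_Q = 40.61 + 24.57 = 65.18 kN.

R_Q = 65.18 kN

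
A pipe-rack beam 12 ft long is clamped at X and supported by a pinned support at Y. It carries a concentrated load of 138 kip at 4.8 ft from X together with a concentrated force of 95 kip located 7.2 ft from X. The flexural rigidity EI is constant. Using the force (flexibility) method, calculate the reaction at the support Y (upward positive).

Release the roller at Y. Primary structure: cantilever fixed at X.
Deflection at Y on the released cantilever, summing each load's contribution:
  point load 138 at a = 4.8: Pa²(3L − a)/(6EI) = 16534/EI
  point load 95 at a = 7.2: Pa²(3L − a)/(6EI) = 23639/EI
  δ_0 = 40173/EI
Tip deflection under a unit load at Y: L³/(3EI) = 576/EI.
Compatibility at Y: δ_0 − R_Y·δ_{YY} = 0, so R_Y = 40173/576 = 69.74 kip.

R_Y = 69.74 kip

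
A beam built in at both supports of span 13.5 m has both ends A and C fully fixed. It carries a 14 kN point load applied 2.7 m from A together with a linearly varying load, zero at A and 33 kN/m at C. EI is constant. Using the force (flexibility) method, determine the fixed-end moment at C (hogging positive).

Take the two fixed-end moments M_A, M_C as redundants; the released structure is the simple span AC.
End rotations of the released simple span under the applied load (×1/EI):
  at A: point load 14 at a = 2.7: Pab(L + b)/(6LEI) = 122.5/EI
  at C: point load 14 at a = 2.7: Pab(L + a)/(6LEI) = 81.65/EI
  at A: triangular load, peak 33: 7w₀L³/(360EI) = 1579/EI
  at C: triangular load, peak 33: w₀L³/(45EI) = 1804/EI
  θ_A0 = 1701/EI,  θ_C0 = 1886/EI
Flexibility coefficients: a unit moment at one end gives L/(3EI) there and L/(6EI) at the far end, so f₁₁ = f₂₂ = 4.5/EI and f₁₂ = f₂₁ = 2.25/EI.
Compatibility — zero rotation at each built-in end:
  4.5 M_A + 2.25 M_C = 1701
  2.25 M_A + 4.5 M_C = 1886
Solving the pair gives M_A = 224.7 kN·m and M_C = 306.8 kN·m (hogging).

M_C = 306.8 kN·m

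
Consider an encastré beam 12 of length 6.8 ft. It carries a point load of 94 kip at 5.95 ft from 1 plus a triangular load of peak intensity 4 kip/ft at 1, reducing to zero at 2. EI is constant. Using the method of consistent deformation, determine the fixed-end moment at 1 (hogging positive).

Release both end moments; the primary structure is a simply-supported span 12 with redundants M_1 and M_2.
End rotations of the released simple span under the applied load (×1/EI):
  at 1: point load 94 at a = 5.95: Pab(L + b)/(6LEI) = 89.14/EI
  at 2: point load 94 at a = 5.95: Pab(L + a)/(6LEI) = 148.6/EI
  at 1: triangular load, peak 4: w₀L³/(45EI) = 27.95/EI
  at 2: triangular load, peak 4: 7w₀L³/(360EI) = 24.46/EI
  θ_10 = 117.1/EI,  θ_20 = 173/EI
Flexibility coefficients: a unit moment at one end gives L/(3EI) there and L/(6EI) at the far end, so f₁₁ = f₂₂ = 2.267/EI and f₁₂ = f₂₁ = 1.133/EI.
Compatibility — zero rotation at each built-in end:
  2.267 M_1 + 1.133 M_2 = 117.1
  1.133 M_1 + 2.267 M_2 = 173
Solving the pair gives M_1 = 17.99 kip·ft and M_2 = 67.34 kip·ft (hogging).

M_1 = 17.99 kip·ft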